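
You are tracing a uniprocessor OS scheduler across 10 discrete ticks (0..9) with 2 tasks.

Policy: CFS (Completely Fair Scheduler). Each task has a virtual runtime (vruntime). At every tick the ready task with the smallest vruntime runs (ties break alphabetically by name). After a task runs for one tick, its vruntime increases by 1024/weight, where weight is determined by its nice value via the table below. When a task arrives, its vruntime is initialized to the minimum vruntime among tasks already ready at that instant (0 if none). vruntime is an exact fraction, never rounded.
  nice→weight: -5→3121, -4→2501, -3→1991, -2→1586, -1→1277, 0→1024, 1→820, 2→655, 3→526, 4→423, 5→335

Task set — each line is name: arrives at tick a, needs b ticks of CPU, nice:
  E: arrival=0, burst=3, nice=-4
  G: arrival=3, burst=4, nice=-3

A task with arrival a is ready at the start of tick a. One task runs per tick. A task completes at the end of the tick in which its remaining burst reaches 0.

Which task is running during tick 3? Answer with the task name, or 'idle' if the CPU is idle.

running at tick 3 = G

t=0: vr[E=0] → run E
t=1: vr[E=1024/2501] → run E
t=2: vr[E=2048/2501] → run E
t=3: vr[G=0] → run G
t=4: vr[G=1024/1991] → run G
t=5: vr[G=2048/1991] → run G
t=6: vr[G=3072/1991] → run G
t=7: (idle)
t=8: (idle)
t=9: (idle)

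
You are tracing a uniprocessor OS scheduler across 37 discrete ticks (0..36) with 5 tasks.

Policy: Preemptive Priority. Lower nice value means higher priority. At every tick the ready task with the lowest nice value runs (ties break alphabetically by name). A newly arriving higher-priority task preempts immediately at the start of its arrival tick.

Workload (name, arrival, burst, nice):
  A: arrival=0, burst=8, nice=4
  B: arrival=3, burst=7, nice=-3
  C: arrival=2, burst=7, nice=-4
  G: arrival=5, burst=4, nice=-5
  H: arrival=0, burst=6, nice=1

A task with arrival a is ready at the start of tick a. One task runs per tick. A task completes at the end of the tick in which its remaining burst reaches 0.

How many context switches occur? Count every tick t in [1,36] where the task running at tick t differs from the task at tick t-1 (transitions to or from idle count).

t=0: ready={A,H} → run H
t=1: ready={A,H} → run H
t=2: ready={A,C,H} → run C
t=3: ready={A,B,C,H} → run C
t=4: ready={A,B,C,H} → run C
t=5: ready={A,B,C,G,H} → run G
t=6: ready={A,B,C,G,H} → run G
t=7: ready={A,B,C,G,H} → run G
t=8: ready={A,B,C,G,H} → run G
t=9: ready={A,B,C,H} → run C
t=10: ready={A,B,C,H} → run C
t=11: ready={A,B,C,H} → run C
t=12: ready={A,B,C,H} → run C
t=13: ready={A,B,H} → run B
t=14: ready={A,B,H} → run B
t=15: ready={A,B,H} → run B
t=16: ready={A,B,H} → run B
t=17: ready={A,B,H} → run B
t=18: ready={A,B,H} → run B
t=19: ready={A,B,H} → run B
t=20: ready={A,H} → run H
t=21: ready={A,H} → run H
t=22: ready={A,H} → run H
t=23: ready={A,H} → run H
t=24: ready={A} → run A
t=25: ready={A} → run A
t=26: ready={A} → run A
t=27: ready={A} → run A
t=28: ready={A} → run A
t=29: ready={A} → run A
t=30: ready={A} → run A
t=31: ready={A} → run A
t=32: (idle)
t=33: (idle)
t=34: (idle)
t=35: (idle)
t=36: (idle)

context switches = 7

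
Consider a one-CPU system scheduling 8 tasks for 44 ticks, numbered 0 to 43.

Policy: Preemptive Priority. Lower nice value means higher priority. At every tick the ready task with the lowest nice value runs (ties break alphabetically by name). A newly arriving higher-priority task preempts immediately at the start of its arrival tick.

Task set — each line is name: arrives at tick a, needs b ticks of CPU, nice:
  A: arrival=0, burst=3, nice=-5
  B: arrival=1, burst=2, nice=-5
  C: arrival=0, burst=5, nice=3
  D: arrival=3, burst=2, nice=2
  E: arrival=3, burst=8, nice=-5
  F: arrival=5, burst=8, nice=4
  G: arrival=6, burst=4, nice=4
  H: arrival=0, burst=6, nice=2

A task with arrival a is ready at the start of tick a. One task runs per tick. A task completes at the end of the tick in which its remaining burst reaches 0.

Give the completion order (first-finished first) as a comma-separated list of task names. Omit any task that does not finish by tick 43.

completion order = A, B, E, D, H, C, F, G

t=0: ready={A,C,H} → run A
t=1: ready={A,B,C,H} → run A
t=2: ready={A,B,C,H} → run A
t=3: ready={B,C,D,E,H} → run B
t=4: ready={B,C,D,E,H} → run B
t=5: ready={C,D,E,F,H} → run E
t=6: ready={C,D,E,F,G,H} → run E
t=7: ready={C,D,E,F,G,H} → run E
t=8: ready={C,D,E,F,G,H} → run E
t=9: ready={C,D,E,F,G,H} → run E
t=10: ready={C,D,E,F,G,H} → run E
t=11: ready={C,D,E,F,G,H} → run E
t=12: ready={C,D,E,F,G,H} → run E
t=13: ready={C,D,F,G,H} → run D
t=14: ready={C,D,F,G,H} → run D
t=15: ready={C,F,G,H} → run H
t=16: ready={C,F,G,H} → run H
t=17: ready={C,F,G,H} → run H
t=18: ready={C,F,G,H} → run H
t=19: ready={C,F,G,H} → run H
t=20: ready={C,F,G,H} → run H
t=21: ready={C,F,G} → run C
t=22: ready={C,F,G} → run C
t=23: ready={C,F,G} → run C
t=24: ready={C,F,G} → run C
t=25: ready={C,F,G} → run C
t=26: ready={F,G} → run F
t=27: ready={F,G} → run F
t=28: ready={F,G} → run F
t=29: ready={F,G} → run F
t=30: ready={F,G} → run F
t=31: ready={F,G} → run F
t=32: ready={F,G} → run F
t=33: ready={F,G} → run F
t=34: ready={G} → run G
t=35: ready={G} → run G
t=36: ready={G} → run G
t=37: ready={G} → run G
t=38: (idle)
t=39: (idle)
t=40: (idle)
t=41: (idle)
t=42: (idle)
t=43: (idle)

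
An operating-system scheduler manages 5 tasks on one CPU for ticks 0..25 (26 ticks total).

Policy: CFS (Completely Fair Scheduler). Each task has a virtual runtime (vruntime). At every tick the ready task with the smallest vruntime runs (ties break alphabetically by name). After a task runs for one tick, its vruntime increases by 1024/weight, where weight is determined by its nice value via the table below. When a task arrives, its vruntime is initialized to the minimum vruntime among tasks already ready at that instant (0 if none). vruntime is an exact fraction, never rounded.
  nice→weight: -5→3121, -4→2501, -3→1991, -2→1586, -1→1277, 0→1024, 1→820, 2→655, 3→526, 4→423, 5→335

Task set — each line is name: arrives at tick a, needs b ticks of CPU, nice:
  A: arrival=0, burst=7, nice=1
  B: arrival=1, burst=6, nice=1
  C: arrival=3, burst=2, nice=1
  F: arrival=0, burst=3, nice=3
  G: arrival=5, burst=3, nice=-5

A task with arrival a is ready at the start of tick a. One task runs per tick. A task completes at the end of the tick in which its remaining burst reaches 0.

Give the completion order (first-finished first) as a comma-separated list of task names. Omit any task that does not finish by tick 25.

t=0: vr[A=0 F=0] → run A
t=1: vr[A=256/205 B=0 F=0] → run B
t=2: vr[A=256/205 B=256/205 F=0] → run F
t=3: vr[A=256/205 B=256/205 C=256/205 F=512/263] → run A
t=4: vr[A=512/205 B=256/205 C=256/205 F=512/263] → run B
t=5: vr[A=512/205 B=512/205 C=256/205 F=512/263 G=256/205] → run C
t=6: vr[A=512/205 B=512/205 C=512/205 F=512/263 G=256/205] → run G
t=7: vr[A=512/205 B=512/205 C=512/205 F=512/263 G=1008896/639805] → run G
t=8: vr[A=512/205 B=512/205 C=512/205 F=512/263 G=1218816/639805] → run G
t=9: vr[A=512/205 B=512/205 C=512/205 F=512/263] → run F
t=10: vr[A=512/205 B=512/205 C=512/205 F=1024/263] → run A
t=11: vr[A=768/205 B=512/205 C=512/205 F=1024/263] → run B
t=12: vr[A=768/205 B=768/205 C=512/205 F=1024/263] → run C
t=13: vr[A=768/205 B=768/205 F=1024/263] → run A
t=14: vr[A=1024/205 B=768/205 F=1024/263] → run B
t=15: vr[A=1024/205 B=1024/205 F=1024/263] → run F
t=16: vr[A=1024/205 B=1024/205] → run A
t=17: vr[A=256/41 B=1024/205] → run B
t=18: vr[A=256/41 B=256/41] → run A
t=19: vr[A=1536/205 B=256/41] → run B
t=20: vr[A=1536/205] → run A
t=21: (idle)
t=22: (idle)
t=23: (idle)
t=24: (idle)
t=25: (idle)

completion order = G, C, F, B, A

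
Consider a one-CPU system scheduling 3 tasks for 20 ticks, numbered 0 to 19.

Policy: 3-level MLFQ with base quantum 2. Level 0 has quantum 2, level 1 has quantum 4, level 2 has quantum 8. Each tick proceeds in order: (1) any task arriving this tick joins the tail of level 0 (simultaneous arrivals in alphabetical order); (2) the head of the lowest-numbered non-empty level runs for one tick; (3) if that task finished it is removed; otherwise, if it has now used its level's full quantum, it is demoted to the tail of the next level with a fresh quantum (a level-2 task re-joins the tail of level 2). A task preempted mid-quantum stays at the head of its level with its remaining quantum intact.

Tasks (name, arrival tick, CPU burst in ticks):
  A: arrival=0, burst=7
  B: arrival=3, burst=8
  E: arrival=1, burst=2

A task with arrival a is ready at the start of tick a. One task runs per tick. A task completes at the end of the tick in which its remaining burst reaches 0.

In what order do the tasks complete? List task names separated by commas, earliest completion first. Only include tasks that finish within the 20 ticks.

t=0: L0/L1/L2 = A/-/- → run A
t=1: L0/L1/L2 = AE/-/- → run A
t=2: L0/L1/L2 = E/A/- → run E
t=3: L0/L1/L2 = EB/A/- → run E
t=4: L0/L1/L2 = B/A/- → run B
t=5: L0/L1/L2 = B/A/- → run B
t=6: L0/L1/L2 = -/AB/- → run A
t=7: L0/L1/L2 = -/AB/- → run A
t=8: L0/L1/L2 = -/AB/- → run A
t=9: L0/L1/L2 = -/AB/- → run A
t=10: L0/L1/L2 = -/B/A → run B
t=11: L0/L1/L2 = -/B/A → run B
t=12: L0/L1/L2 = -/B/A → run B
t=13: L0/L1/L2 = -/B/A → run B
t=14: L0/L1/L2 = -/-/AB → run A
t=15: L0/L1/L2 = -/-/B → run B
t=16: L0/L1/L2 = -/-/B → run B
t=17: (idle)
t=18: (idle)
t=19: (idle)

completion order = E, A, B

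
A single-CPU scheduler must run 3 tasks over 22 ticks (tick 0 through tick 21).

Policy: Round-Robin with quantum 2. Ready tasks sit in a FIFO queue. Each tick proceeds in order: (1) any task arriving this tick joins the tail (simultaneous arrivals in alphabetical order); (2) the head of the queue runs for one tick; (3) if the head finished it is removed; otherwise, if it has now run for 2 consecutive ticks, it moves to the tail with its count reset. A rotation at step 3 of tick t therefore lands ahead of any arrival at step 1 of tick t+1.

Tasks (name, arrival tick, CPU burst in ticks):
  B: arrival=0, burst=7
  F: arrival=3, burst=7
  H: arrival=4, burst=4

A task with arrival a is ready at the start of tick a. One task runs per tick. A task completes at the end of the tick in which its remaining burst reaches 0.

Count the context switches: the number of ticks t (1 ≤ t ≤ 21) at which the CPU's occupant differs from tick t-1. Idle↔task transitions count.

t=0: queue=[B] q_used=0 → run B
t=1: queue=[B] q_used=1 → run B
t=2: queue=[B] q_used=0 → run B
t=3: queue=[B,F] q_used=1 → run B
t=4: queue=[F,B,H] q_used=0 → run F
t=5: queue=[F,B,H] q_used=1 → run F
t=6: queue=[B,H,F] q_used=0 → run B
t=7: queue=[B,H,F] q_used=1 → run B
t=8: queue=[H,F,B] q_used=0 → run H
t=9: queue=[H,F,B] q_used=1 → run H
t=10: queue=[F,B,H] q_used=0 → run F
t=11: queue=[F,B,H] q_used=1 → run F
t=12: queue=[B,H,F] q_used=0 → run B
t=13: queue=[H,F] q_used=0 → run H
t=14: queue=[H,F] q_used=1 → run H
t=15: queue=[F] q_used=0 → run F
t=16: queue=[F] q_used=1 → run F
t=17: queue=[F] q_used=0 → run F
t=18: (idle)
t=19: (idle)
t=20: (idle)
t=21: (idle)

context switches = 8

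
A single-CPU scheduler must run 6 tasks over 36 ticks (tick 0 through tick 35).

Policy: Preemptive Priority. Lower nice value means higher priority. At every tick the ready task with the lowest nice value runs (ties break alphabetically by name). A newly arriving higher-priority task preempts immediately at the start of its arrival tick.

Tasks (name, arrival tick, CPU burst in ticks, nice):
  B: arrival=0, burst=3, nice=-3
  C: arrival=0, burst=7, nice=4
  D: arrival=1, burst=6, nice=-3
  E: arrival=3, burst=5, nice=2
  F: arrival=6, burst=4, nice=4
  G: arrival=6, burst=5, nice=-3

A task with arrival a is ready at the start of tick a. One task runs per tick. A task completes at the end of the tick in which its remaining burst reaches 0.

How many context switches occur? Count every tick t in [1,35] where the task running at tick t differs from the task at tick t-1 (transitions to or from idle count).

t=0: ready={B,C} → run B
t=1: ready={B,C,D} → run B
t=2: ready={B,C,D} → run B
t=3: ready={C,D,E} → run D
t=4: ready={C,D,E} → run D
t=5: ready={C,D,E} → run D
t=6: ready={C,D,E,F,G} → run D
t=7: ready={C,D,E,F,G} → run D
t=8: ready={C,D,E,F,G} → run D
t=9: ready={C,E,F,G} → run G
t=10: ready={C,E,F,G} → run G
t=11: ready={C,E,F,G} → run G
t=12: ready={C,E,F,G} → run G
t=13: ready={C,E,F,G} → run G
t=14: ready={C,E,F} → run E
t=15: ready={C,E,F} → run E
t=16: ready={C,E,F} → run E
t=17: ready={C,E,F} → run E
t=18: ready={C,E,F} → run E
t=19: ready={C,F} → run C
t=20: ready={C,F} → run C
t=21: ready={C,F} → run C
t=22: ready={C,F} → run C
t=23: ready={C,F} → run C
t=24: ready={C,F} → run C
t=25: ready={C,F} → run C
t=26: ready={F} → run F
t=27: ready={F} → run F
t=28: ready={F} → run F
t=29: ready={F} → run F
t=30: (idle)
t=31: (idle)
t=32: (idle)
t=33: (idle)
t=34: (idle)
t=35: (idle)

context switches = 6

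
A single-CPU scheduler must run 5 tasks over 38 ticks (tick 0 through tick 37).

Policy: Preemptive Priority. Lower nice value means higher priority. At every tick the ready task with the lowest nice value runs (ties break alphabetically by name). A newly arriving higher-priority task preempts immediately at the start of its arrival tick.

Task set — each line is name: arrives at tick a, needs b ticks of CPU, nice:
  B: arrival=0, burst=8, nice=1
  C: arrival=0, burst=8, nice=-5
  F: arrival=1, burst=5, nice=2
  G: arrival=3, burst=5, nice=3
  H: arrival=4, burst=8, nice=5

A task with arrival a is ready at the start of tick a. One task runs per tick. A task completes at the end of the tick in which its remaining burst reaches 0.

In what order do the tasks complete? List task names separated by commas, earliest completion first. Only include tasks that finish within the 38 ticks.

t=0: ready={B,C} → run C
t=1: ready={B,C,F} → run C
t=2: ready={B,C,F} → run C
t=3: ready={B,C,F,G} → run C
t=4: ready={B,C,F,G,H} → run C
t=5: ready={B,C,F,G,H} → run C
t=6: ready={B,C,F,G,H} → run C
t=7: ready={B,C,F,G,H} → run C
t=8: ready={B,F,G,H} → run B
t=9: ready={B,F,G,H} → run B
t=10: ready={B,F,G,H} → run B
t=11: ready={B,F,G,H} → run B
t=12: ready={B,F,G,H} → run B
t=13: ready={B,F,G,H} → run B
t=14: ready={B,F,G,H} → run B
t=15: ready={B,F,G,H} → run B
t=16: ready={F,G,H} → run F
t=17: ready={F,G,H} → run F
t=18: ready={F,G,H} → run F
t=19: ready={F,G,H} → run F
t=20: ready={F,G,H} → run F
t=21: ready={G,H} → run G
t=22: ready={G,H} → run G
t=23: ready={G,H} → run G
t=24: ready={G,H} → run G
t=25: ready={G,H} → run G
t=26: ready={H} → run H
t=27: ready={H} → run H
t=28: ready={H} → run H
t=29: ready={H} → run H
t=30: ready={H} → run H
t=31: ready={H} → run H
t=32: ready={H} → run H
t=33: ready={H} → run H
t=34: (idle)
t=35: (idle)
t=36: (idle)
t=37: (idle)

completion order = C, B, F, G, H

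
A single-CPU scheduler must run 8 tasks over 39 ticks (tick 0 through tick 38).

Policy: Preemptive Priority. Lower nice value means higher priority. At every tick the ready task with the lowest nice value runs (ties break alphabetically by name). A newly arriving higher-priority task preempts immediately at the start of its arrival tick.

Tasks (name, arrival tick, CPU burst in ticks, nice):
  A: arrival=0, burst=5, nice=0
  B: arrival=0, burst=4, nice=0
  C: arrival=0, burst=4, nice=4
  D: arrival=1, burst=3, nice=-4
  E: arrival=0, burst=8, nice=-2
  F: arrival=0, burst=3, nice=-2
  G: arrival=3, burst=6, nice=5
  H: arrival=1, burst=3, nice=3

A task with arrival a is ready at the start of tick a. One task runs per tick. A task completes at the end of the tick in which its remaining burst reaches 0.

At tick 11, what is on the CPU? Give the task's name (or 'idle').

running at tick 11 = F

t=0: ready={A,B,C,E,F} → run E
t=1: ready={A,B,C,D,E,F,H} → run D
t=2: ready={A,B,C,D,E,F,H} → run D
t=3: ready={A,B,C,D,E,F,G,H} → run D
t=4: ready={A,B,C,E,F,G,H} → run E
t=5: ready={A,B,C,E,F,G,H} → run E
t=6: ready={A,B,C,E,F,G,H} → run E
t=7: ready={A,B,C,E,F,G,H} → run E
t=8: ready={A,B,C,E,F,G,H} → run E
t=9: ready={A,B,C,E,F,G,H} → run E
t=10: ready={A,B,C,E,F,G,H} → run E
t=11: ready={A,B,C,F,G,H} → run F
t=12: ready={A,B,C,F,G,H} → run F
t=13: ready={A,B,C,F,G,H} → run F
t=14: ready={A,B,C,G,H} → run A
t=15: ready={A,B,C,G,H} → run A
t=16: ready={A,B,C,G,H} → run A
t=17: ready={A,B,C,G,H} → run A
t=18: ready={A,B,C,G,H} → run A
t=19: ready={B,C,G,H} → run B
t=20: ready={B,C,G,H} → run B
t=21: ready={B,C,G,H} → run B
t=22: ready={B,C,G,H} → run B
t=23: ready={C,G,H} → run H
t=24: ready={C,G,H} → run H
t=25: ready={C,G,H} → run H
t=26: ready={C,G} → run C
t=27: ready={C,G} → run C
t=28: ready={C,G} → run C
t=29: ready={C,G} → run C
t=30: ready={G} → run G
t=31: ready={G} → run G
t=32: ready={G} → run G
t=33: ready={G} → run G
t=34: ready={G} → run G
t=35: ready={G} → run G
t=36: (idle)
t=37: (idle)
t=38: (idle)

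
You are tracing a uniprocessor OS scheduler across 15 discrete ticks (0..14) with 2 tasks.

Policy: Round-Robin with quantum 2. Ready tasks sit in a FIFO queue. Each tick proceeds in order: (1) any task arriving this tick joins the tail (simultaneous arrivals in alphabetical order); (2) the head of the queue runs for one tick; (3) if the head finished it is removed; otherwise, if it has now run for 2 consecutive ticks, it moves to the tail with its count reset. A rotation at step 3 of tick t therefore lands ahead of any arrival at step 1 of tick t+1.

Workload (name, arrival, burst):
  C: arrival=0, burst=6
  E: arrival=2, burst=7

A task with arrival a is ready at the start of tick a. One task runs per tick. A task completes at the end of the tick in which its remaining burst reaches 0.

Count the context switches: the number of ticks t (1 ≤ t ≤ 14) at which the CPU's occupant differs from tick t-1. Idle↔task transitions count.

context switches = 4

t=0: queue=[C] q_used=0 → run C
t=1: queue=[C] q_used=1 → run C
t=2: queue=[C,E] q_used=0 → run C
t=3: queue=[C,E] q_used=1 → run C
t=4: queue=[E,C] q_used=0 → run E
t=5: queue=[E,C] q_used=1 → run E
t=6: queue=[C,E] q_used=0 → run C
t=7: queue=[C,E] q_used=1 → run C
t=8: queue=[E] q_used=0 → run E
t=9: queue=[E] q_used=1 → run E
t=10: queue=[E] q_used=0 → run E
t=11: queue=[E] q_used=1 → run E
t=12: queue=[E] q_used=0 → run E
t=13: (idle)
t=14: (idle)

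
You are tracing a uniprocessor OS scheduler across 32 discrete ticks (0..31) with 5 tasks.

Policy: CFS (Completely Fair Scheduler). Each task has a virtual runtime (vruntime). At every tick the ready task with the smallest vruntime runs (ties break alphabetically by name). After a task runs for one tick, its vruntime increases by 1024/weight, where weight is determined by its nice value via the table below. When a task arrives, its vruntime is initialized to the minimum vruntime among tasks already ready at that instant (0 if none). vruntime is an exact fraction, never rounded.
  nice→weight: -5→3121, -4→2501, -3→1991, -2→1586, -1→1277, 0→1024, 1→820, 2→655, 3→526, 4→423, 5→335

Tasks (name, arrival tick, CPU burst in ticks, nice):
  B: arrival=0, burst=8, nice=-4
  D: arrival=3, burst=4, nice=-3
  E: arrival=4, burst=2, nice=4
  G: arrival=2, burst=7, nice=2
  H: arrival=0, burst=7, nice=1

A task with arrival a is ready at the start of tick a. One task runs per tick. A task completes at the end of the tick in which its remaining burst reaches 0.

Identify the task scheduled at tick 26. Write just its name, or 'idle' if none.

running at tick 26 = G

t=0: vr[B=0 H=0] → run B
t=1: vr[B=1024/2501 H=0] → run H
t=2: vr[B=1024/2501 G=1024/2501 H=256/205] → run B
t=3: vr[B=2048/2501 D=1024/2501 G=1024/2501 H=256/205] → run D
t=4: vr[B=2048/2501 D=4599808/4979491 E=1024/2501 G=1024/2501 H=256/205] → run E
t=5: vr[B=2048/2501 D=4599808/4979491 E=2994176/1057923 G=1024/2501 H=256/205] → run G
t=6: vr[B=2048/2501 D=4599808/4979491 E=2994176/1057923 G=3231744/1638155 H=256/205] → run B
t=7: vr[B=3072/2501 D=4599808/4979491 E=2994176/1057923 G=3231744/1638155 H=256/205] → run D
t=8: vr[B=3072/2501 D=7160832/4979491 E=2994176/1057923 G=3231744/1638155 H=256/205] → run B
t=9: vr[B=4096/2501 D=7160832/4979491 E=2994176/1057923 G=3231744/1638155 H=256/205] → run H
t=10: vr[B=4096/2501 D=7160832/4979491 E=2994176/1057923 G=3231744/1638155 H=512/205] → run D
t=11: vr[B=4096/2501 D=9721856/4979491 E=2994176/1057923 G=3231744/1638155 H=512/205] → run B
t=12: vr[B=5120/2501 D=9721856/4979491 E=2994176/1057923 G=3231744/1638155 H=512/205] → run D
t=13: vr[B=5120/2501 E=2994176/1057923 G=3231744/1638155 H=512/205] → run G
t=14: vr[B=5120/2501 E=2994176/1057923 G=5792768/1638155 H=512/205] → run B
t=15: vr[B=6144/2501 E=2994176/1057923 G=5792768/1638155 H=512/205] → run B
t=16: vr[B=7168/2501 E=2994176/1057923 G=5792768/1638155 H=512/205] → run H
t=17: vr[B=7168/2501 E=2994176/1057923 G=5792768/1638155 H=768/205] → run E
t=18: vr[B=7168/2501 G=5792768/1638155 H=768/205] → run B
t=19: vr[G=5792768/1638155 H=768/205] → run G
t=20: vr[G=8353792/1638155 H=768/205] → run H
t=21: vr[G=8353792/1638155 H=1024/205] → run H
t=22: vr[G=8353792/1638155 H=256/41] → run G
t=23: vr[G=10914816/1638155 H=256/41] → run H
t=24: vr[G=10914816/1638155 H=1536/205] → run G
t=25: vr[G=2695168/327631 H=1536/205] → run H
t=26: vr[G=2695168/327631] → run G
t=27: vr[G=16036864/1638155] → run G
t=28: (idle)
t=29: (idle)
t=30: (idle)
t=31: (idle)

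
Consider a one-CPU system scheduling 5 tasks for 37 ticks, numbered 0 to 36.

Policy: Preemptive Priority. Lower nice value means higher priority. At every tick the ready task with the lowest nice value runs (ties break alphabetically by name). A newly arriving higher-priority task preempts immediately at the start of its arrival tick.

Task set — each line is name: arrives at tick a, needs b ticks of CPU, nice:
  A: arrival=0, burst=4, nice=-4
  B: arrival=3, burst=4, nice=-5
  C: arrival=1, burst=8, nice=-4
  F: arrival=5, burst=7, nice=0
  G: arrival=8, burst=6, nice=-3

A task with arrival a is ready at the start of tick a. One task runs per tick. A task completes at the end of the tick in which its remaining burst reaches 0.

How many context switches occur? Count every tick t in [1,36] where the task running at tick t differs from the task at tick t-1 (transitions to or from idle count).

t=0: ready={A} → run A
t=1: ready={A,C} → run A
t=2: ready={A,C} → run A
t=3: ready={A,B,C} → run B
t=4: ready={A,B,C} → run B
t=5: ready={A,B,C,F} → run B
t=6: ready={A,B,C,F} → run B
t=7: ready={A,C,F} → run A
t=8: ready={C,F,G} → run C
t=9: ready={C,F,G} → run C
t=10: ready={C,F,G} → run C
t=11: ready={C,F,G} → run C
t=12: ready={C,F,G} → run C
t=13: ready={C,F,G} → run C
t=14: ready={C,F,G} → run C
t=15: ready={C,F,G} → run C
t=16: ready={F,G} → run G
t=17: ready={F,G} → run G
t=18: ready={F,G} → run G
t=19: ready={F,G} → run G
t=20: ready={F,G} → run G
t=21: ready={F,G} → run G
t=22: ready={F} → run F
t=23: ready={F} → run F
t=24: ready={F} → run F
t=25: ready={F} → run F
t=26: ready={F} → run F
t=27: ready={F} → run F
t=28: ready={F} → run F
t=29: (idle)
t=30: (idle)
t=31: (idle)
t=32: (idle)
t=33: (idle)
t=34: (idle)
t=35: (idle)
t=36: (idle)

context switches = 6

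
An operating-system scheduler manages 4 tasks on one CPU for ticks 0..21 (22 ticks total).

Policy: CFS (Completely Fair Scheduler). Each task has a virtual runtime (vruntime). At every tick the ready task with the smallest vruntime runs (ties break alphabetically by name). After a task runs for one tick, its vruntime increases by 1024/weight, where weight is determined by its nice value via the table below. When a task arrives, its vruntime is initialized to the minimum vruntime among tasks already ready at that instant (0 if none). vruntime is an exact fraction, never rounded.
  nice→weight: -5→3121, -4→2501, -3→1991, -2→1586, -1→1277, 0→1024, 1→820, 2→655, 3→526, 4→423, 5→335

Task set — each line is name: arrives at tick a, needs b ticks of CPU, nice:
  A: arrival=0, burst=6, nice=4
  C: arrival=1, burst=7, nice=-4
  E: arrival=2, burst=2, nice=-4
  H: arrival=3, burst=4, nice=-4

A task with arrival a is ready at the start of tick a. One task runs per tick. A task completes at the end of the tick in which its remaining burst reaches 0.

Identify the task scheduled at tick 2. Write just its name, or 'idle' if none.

t=0: vr[A=0] → run A
t=1: vr[A=1024/423 C=1024/423] → run A
t=2: vr[A=2048/423 C=1024/423 E=1024/423] → run C
t=3: vr[A=2048/423 C=2994176/1057923 E=1024/423 H=1024/423] → run E
t=4: vr[A=2048/423 C=2994176/1057923 E=2994176/1057923 H=1024/423] → run H
t=5: vr[A=2048/423 C=2994176/1057923 E=2994176/1057923 H=2994176/1057923] → run C
t=6: vr[A=2048/423 C=3427328/1057923 E=2994176/1057923 H=2994176/1057923] → run E
t=7: vr[A=2048/423 C=3427328/1057923 H=2994176/1057923] → run H
t=8: vr[A=2048/423 C=3427328/1057923 H=3427328/1057923] → run C
t=9: vr[A=2048/423 C=3860480/1057923 H=3427328/1057923] → run H
t=10: vr[A=2048/423 C=3860480/1057923 H=3860480/1057923] → run C
t=11: vr[A=2048/423 C=4293632/1057923 H=3860480/1057923] → run H
t=12: vr[A=2048/423 C=4293632/1057923] → run C
t=13: vr[A=2048/423 C=4726784/1057923] → run C
t=14: vr[A=2048/423 C=5159936/1057923] → run A
t=15: vr[A=1024/141 C=5159936/1057923] → run C
t=16: vr[A=1024/141] → run A
t=17: vr[A=4096/423] → run A
t=18: vr[A=5120/423] → run A
t=19: (idle)
t=20: (idle)
t=21: (idle)

running at tick 2 = C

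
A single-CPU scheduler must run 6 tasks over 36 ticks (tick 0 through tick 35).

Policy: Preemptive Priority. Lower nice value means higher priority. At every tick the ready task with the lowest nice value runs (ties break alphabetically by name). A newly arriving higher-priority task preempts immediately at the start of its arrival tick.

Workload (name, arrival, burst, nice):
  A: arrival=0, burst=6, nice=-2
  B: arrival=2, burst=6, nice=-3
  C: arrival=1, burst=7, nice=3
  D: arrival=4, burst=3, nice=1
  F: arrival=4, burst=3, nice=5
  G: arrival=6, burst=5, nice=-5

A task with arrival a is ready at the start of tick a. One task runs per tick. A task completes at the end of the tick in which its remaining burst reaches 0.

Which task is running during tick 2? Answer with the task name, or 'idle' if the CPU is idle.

running at tick 2 = B

t=0: ready={A} → run A
t=1: ready={A,C} → run A
t=2: ready={A,B,C} → run B
t=3: ready={A,B,C} → run B
t=4: ready={A,B,C,D,F} → run B
t=5: ready={A,B,C,D,F} → run B
t=6: ready={A,B,C,D,F,G} → run G
t=7: ready={A,B,C,D,F,G} → run G
t=8: ready={A,B,C,D,F,G} → run G
t=9: ready={A,B,C,D,F,G} → run G
t=10: ready={A,B,C,D,F,G} → run G
t=11: ready={A,B,C,D,F} → run B
t=12: ready={A,B,C,D,F} → run B
t=13: ready={A,C,D,F} → run A
t=14: ready={A,C,D,F} → run A
t=15: ready={A,C,D,F} → run A
t=16: ready={A,C,D,F} → run A
t=17: ready={C,D,F} → run D
t=18: ready={C,D,F} → run D
t=19: ready={C,D,F} → run D
t=20: ready={C,F} → run C
t=21: ready={C,F} → run C
t=22: ready={C,F} → run C
t=23: ready={C,F} → run C
t=24: ready={C,F} → run C
t=25: ready={C,F} → run C
t=26: ready={C,F} → run C
t=27: ready={F} → run F
t=28: ready={F} → run F
t=29: ready={F} → run F
t=30: (idle)
t=31: (idle)
t=32: (idle)
t=33: (idle)
t=34: (idle)
t=35: (idle)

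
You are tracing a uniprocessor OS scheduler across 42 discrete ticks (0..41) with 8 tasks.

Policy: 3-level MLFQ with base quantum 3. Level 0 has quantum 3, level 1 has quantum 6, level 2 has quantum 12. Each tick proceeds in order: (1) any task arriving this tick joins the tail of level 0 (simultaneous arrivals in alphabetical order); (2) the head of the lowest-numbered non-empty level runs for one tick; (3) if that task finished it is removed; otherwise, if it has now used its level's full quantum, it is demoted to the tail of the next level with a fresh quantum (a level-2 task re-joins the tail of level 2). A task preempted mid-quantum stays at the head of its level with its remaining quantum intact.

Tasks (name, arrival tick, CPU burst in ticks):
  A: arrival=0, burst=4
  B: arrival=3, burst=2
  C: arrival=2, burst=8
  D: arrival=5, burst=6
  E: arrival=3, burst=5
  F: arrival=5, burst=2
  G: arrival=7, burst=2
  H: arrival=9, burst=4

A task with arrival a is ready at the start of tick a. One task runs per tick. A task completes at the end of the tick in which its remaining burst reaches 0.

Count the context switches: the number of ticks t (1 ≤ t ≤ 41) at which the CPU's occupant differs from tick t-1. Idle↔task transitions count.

t=0: L0/L1/L2 = A/-/- → run A
t=1: L0/L1/L2 = A/-/- → run A
t=2: L0/L1/L2 = AC/-/- → run A
t=3: L0/L1/L2 = CBE/A/- → run C
t=4: L0/L1/L2 = CBE/A/- → run C
t=5: L0/L1/L2 = CBEDF/A/- → run C
t=6: L0/L1/L2 = BEDF/AC/- → run B
t=7: L0/L1/L2 = BEDFG/AC/- → run B
t=8: L0/L1/L2 = EDFG/AC/- → run E
t=9: L0/L1/L2 = EDFGH/AC/- → run E
t=10: L0/L1/L2 = EDFGH/AC/- → run E
t=11: L0/L1/L2 = DFGH/ACE/- → run D
t=12: L0/L1/L2 = DFGH/ACE/- → run D
t=13: L0/L1/L2 = DFGH/ACE/- → run D
t=14: L0/L1/L2 = FGH/ACED/- → run F
t=15: L0/L1/L2 = FGH/ACED/- → run F
t=16: L0/L1/L2 = GH/ACED/- → run G
t=17: L0/L1/L2 = GH/ACED/- → run G
t=18: L0/L1/L2 = H/ACED/- → run H
t=19: L0/L1/L2 = H/ACED/- → run H
t=20: L0/L1/L2 = H/ACED/- → run H
t=21: L0/L1/L2 = -/ACEDH/- → run A
t=22: L0/L1/L2 = -/CEDH/- → run C
t=23: L0/L1/L2 = -/CEDH/- → run C
t=24: L0/L1/L2 = -/CEDH/- → run C
t=25: L0/L1/L2 = -/CEDH/- → run C
t=26: L0/L1/L2 = -/CEDH/- → run C
t=27: L0/L1/L2 = -/EDH/- → run E
t=28: L0/L1/L2 = -/EDH/- → run E
t=29: L0/L1/L2 = -/DH/- → run D
t=30: L0/L1/L2 = -/DH/- → run D
t=31: L0/L1/L2 = -/DH/- → run D
t=32: L0/L1/L2 = -/H/- → run H
t=33: (idle)
t=34: (idle)
t=35: (idle)
t=36: (idle)
t=37: (idle)
t=38: (idle)
t=39: (idle)
t=40: (idle)
t=41: (idle)

context switches = 13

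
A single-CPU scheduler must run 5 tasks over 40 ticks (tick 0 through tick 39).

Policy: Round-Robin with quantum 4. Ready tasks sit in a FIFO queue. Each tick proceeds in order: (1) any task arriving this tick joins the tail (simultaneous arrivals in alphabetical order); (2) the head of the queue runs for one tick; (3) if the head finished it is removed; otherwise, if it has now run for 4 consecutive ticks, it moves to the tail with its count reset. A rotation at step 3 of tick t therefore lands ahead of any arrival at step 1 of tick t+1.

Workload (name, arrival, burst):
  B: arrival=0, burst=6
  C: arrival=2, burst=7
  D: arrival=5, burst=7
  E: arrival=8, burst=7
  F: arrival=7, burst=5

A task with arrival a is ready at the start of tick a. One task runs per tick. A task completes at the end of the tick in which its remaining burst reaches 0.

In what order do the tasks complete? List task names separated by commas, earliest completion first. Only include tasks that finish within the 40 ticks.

completion order = B, C, D, F, E

t=0: queue=[B] q_used=0 → run B
t=1: queue=[B] q_used=1 → run B
t=2: queue=[B,C] q_used=2 → run B
t=3: queue=[B,C] q_used=3 → run B
t=4: queue=[C,B] q_used=0 → run C
t=5: queue=[C,B,D] q_used=1 → run C
t=6: queue=[C,B,D] q_used=2 → run C
t=7: queue=[C,B,D,F] q_used=3 → run C
t=8: queue=[B,D,F,C,E] q_used=0 → run B
t=9: queue=[B,D,F,C,E] q_used=1 → run B
t=10: queue=[D,F,C,E] q_used=0 → run D
t=11: queue=[D,F,C,E] q_used=1 → run D
t=12: queue=[D,F,C,E] q_used=2 → run D
t=13: queue=[D,F,C,E] q_used=3 → run D
t=14: queue=[F,C,E,D] q_used=0 → run F
t=15: queue=[F,C,E,D] q_used=1 → run F
t=16: queue=[F,C,E,D] q_used=2 → run F
t=17: queue=[F,C,E,D] q_used=3 → run F
t=18: queue=[C,E,D,F] q_used=0 → run C
t=19: queue=[C,E,D,F] q_used=1 → run C
t=20: queue=[C,E,D,F] q_used=2 → run C
t=21: queue=[E,D,F] q_used=0 → run E
t=22: queue=[E,D,F] q_used=1 → run E
t=23: queue=[E,D,F] q_used=2 → run E
t=24: queue=[E,D,F] q_used=3 → run E
t=25: queue=[D,F,E] q_used=0 → run D
t=26: queue=[D,F,E] q_used=1 → run D
t=27: queue=[D,F,E] q_used=2 → run D
t=28: queue=[F,E] q_used=0 → run F
t=29: queue=[E] q_used=0 → run E
t=30: queue=[E] q_used=1 → run E
t=31: queue=[E] q_used=2 → run E
t=32: (idle)
t=33: (idle)
t=34: (idle)
t=35: (idle)
t=36: (idle)
t=37: (idle)
t=38: (idle)
t=39: (idle)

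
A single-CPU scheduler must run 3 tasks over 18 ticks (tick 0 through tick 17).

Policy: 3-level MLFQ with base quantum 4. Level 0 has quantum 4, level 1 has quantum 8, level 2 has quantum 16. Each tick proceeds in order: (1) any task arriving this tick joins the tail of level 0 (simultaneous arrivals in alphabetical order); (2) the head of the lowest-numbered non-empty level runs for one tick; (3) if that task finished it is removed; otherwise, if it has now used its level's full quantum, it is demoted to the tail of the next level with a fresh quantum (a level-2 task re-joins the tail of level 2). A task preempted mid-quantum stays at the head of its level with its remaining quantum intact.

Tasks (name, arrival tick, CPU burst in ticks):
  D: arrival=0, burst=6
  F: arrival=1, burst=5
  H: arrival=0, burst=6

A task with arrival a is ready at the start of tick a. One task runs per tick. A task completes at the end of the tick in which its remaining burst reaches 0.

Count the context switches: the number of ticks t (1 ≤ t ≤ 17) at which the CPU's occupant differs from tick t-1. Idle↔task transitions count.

context switches = 6

t=0: L0/L1/L2 = DH/-/- → run D
t=1: L0/L1/L2 = DHF/-/- → run D
t=2: L0/L1/L2 = DHF/-/- → run D
t=3: L0/L1/L2 = DHF/-/- → run D
t=4: L0/L1/L2 = HF/D/- → run H
t=5: L0/L1/L2 = HF/D/- → run H
t=6: L0/L1/L2 = HF/D/- → run H
t=7: L0/L1/L2 = HF/D/- → run H
t=8: L0/L1/L2 = F/DH/- → run F
t=9: L0/L1/L2 = F/DH/- → run F
t=10: L0/L1/L2 = F/DH/- → run F
t=11: L0/L1/L2 = F/DH/- → run F
t=12: L0/L1/L2 = -/DHF/- → run D
t=13: L0/L1/L2 = -/DHF/- → run D
t=14: L0/L1/L2 = -/HF/- → run H
t=15: L0/L1/L2 = -/HF/- → run H
t=16: L0/L1/L2 = -/F/- → run F
t=17: (idle)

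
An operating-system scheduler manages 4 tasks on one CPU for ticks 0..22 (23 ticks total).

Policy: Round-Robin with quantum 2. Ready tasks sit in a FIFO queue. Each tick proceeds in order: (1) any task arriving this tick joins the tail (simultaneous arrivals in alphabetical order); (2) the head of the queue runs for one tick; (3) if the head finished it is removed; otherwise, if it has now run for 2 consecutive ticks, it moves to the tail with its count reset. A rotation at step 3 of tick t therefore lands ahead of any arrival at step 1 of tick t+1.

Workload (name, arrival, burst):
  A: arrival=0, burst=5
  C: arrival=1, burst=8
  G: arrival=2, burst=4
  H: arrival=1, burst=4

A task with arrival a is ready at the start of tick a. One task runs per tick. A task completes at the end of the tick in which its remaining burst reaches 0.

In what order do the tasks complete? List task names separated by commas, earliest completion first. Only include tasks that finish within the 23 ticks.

completion order = H, A, G, C

t=0: queue=[A] q_used=0 → run A
t=1: queue=[A,C,H] q_used=1 → run A
t=2: queue=[C,H,A,G] q_used=0 → run C
t=3: queue=[C,H,A,G] q_used=1 → run C
t=4: queue=[H,A,G,C] q_used=0 → run H
t=5: queue=[H,A,G,C] q_used=1 → run H
t=6: queue=[A,G,C,H] q_used=0 → run A
t=7: queue=[A,G,C,H] q_used=1 → run A
t=8: queue=[G,C,H,A] q_used=0 → run G
t=9: queue=[G,C,H,A] q_used=1 → run G
t=10: queue=[C,H,A,G] q_used=0 → run C
t=11: queue=[C,H,A,G] q_used=1 → run C
t=12: queue=[H,A,G,C] q_used=0 → run H
t=13: queue=[H,A,G,C] q_used=1 → run H
t=14: queue=[A,G,C] q_used=0 → run A
t=15: queue=[G,C] q_used=0 → run G
t=16: queue=[G,C] q_used=1 → run G
t=17: queue=[C] q_used=0 → run C
t=18: queue=[C] q_used=1 → run C
t=19: queue=[C] q_used=0 → run C
t=20: queue=[C] q_used=1 → run C
t=21: (idle)
t=22: (idle)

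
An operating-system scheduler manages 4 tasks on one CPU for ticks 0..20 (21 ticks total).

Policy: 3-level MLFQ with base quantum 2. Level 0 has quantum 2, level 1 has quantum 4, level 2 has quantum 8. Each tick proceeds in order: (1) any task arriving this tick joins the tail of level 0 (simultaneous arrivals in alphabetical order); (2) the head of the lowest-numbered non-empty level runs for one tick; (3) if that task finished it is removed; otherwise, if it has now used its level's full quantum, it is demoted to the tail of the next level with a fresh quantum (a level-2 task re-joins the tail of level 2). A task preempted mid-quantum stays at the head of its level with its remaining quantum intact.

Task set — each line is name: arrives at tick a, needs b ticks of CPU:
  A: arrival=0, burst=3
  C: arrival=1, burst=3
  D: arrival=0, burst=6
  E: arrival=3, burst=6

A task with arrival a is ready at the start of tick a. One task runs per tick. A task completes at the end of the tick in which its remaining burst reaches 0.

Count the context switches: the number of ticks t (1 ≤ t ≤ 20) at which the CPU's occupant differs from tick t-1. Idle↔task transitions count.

t=0: L0/L1/L2 = AD/-/- → run A
t=1: L0/L1/L2 = ADC/-/- → run A
t=2: L0/L1/L2 = DC/A/- → run D
t=3: L0/L1/L2 = DCE/A/- → run D
t=4: L0/L1/L2 = CE/AD/- → run C
t=5: L0/L1/L2 = CE/AD/- → run C
t=6: L0/L1/L2 = E/ADC/- → run E
t=7: L0/L1/L2 = E/ADC/- → run E
t=8: L0/L1/L2 = -/ADCE/- → run A
t=9: L0/L1/L2 = -/DCE/- → run D
t=10: L0/L1/L2 = -/DCE/- → run D
t=11: L0/L1/L2 = -/DCE/- → run D
t=12: L0/L1/L2 = -/DCE/- → run D
t=13: L0/L1/L2 = -/CE/- → run C
t=14: L0/L1/L2 = -/E/- → run E
t=15: L0/L1/L2 = -/E/- → run E
t=16: L0/L1/L2 = -/E/- → run E
t=17: L0/L1/L2 = -/E/- → run E
t=18: (idle)
t=19: (idle)
t=20: (idle)

context switches = 8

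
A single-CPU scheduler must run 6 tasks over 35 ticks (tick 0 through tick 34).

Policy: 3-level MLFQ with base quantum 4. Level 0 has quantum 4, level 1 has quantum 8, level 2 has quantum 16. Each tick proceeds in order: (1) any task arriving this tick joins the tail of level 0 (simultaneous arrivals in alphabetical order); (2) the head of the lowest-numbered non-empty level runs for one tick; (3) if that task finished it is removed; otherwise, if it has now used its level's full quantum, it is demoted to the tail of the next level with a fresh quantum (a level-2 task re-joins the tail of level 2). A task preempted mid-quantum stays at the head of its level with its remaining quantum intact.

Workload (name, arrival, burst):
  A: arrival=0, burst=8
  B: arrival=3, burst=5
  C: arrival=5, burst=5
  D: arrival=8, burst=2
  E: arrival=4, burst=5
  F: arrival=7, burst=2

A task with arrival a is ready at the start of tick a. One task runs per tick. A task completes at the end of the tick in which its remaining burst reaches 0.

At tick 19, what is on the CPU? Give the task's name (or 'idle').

running at tick 19 = D

t=0: L0/L1/L2 = A/-/- → run A
t=1: L0/L1/L2 = A/-/- → run A
t=2: L0/L1/L2 = A/-/- → run A
t=3: L0/L1/L2 = AB/-/- → run A
t=4: L0/L1/L2 = BE/A/- → run B
t=5: L0/L1/L2 = BEC/A/- → run B
t=6: L0/L1/L2 = BEC/A/- → run B
t=7: L0/L1/L2 = BECF/A/- → run B
t=8: L0/L1/L2 = ECFD/AB/- → run E
t=9: L0/L1/L2 = ECFD/AB/- → run E
t=10: L0/L1/L2 = ECFD/AB/- → run E
t=11: L0/L1/L2 = ECFD/AB/- → run E
t=12: L0/L1/L2 = CFD/ABE/- → run C
t=13: L0/L1/L2 = CFD/ABE/- → run C
t=14: L0/L1/L2 = CFD/ABE/- → run C
t=15: L0/L1/L2 = CFD/ABE/- → run C
t=16: L0/L1/L2 = FD/ABEC/- → run F
t=17: L0/L1/L2 = FD/ABEC/- → run F
t=18: L0/L1/L2 = D/ABEC/- → run D
t=19: L0/L1/L2 = D/ABEC/- → run D
t=20: L0/L1/L2 = -/ABEC/- → run A
t=21: L0/L1/L2 = -/ABEC/- → run A
t=22: L0/L1/L2 = -/ABEC/- → run A
t=23: L0/L1/L2 = -/ABEC/- → run A
t=24: L0/L1/L2 = -/BEC/- → run B
t=25: L0/L1/L2 = -/EC/- → run E
t=26: L0/L1/L2 = -/C/- → run C
t=27: (idle)
t=28: (idle)
t=29: (idle)
t=30: (idle)
t=31: (idle)
t=32: (idle)
t=33: (idle)
t=34: (idle)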